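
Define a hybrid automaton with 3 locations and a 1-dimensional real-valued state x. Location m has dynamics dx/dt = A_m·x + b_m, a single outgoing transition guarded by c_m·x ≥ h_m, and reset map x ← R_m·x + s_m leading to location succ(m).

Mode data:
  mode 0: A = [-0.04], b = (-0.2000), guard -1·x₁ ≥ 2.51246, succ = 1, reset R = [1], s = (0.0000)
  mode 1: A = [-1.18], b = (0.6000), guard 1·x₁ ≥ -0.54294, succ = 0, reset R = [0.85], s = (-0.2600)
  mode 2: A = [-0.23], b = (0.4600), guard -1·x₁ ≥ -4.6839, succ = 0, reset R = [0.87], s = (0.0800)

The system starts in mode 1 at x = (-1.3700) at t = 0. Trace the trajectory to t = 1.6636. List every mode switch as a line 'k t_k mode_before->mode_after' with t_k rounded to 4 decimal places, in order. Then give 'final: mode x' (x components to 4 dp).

1 0.4918 1->0
final: 0 -0.9174

Mode 1: guard c·x = -0.5429 hit at Δt = 0.4918 (t = 0.4918), x⁻ = (-0.5429) → reset → x⁺ = (-0.7215), jump to mode 0
Mode 0: flow for 1.1718 to horizon, guard not reached → x = (-0.9174)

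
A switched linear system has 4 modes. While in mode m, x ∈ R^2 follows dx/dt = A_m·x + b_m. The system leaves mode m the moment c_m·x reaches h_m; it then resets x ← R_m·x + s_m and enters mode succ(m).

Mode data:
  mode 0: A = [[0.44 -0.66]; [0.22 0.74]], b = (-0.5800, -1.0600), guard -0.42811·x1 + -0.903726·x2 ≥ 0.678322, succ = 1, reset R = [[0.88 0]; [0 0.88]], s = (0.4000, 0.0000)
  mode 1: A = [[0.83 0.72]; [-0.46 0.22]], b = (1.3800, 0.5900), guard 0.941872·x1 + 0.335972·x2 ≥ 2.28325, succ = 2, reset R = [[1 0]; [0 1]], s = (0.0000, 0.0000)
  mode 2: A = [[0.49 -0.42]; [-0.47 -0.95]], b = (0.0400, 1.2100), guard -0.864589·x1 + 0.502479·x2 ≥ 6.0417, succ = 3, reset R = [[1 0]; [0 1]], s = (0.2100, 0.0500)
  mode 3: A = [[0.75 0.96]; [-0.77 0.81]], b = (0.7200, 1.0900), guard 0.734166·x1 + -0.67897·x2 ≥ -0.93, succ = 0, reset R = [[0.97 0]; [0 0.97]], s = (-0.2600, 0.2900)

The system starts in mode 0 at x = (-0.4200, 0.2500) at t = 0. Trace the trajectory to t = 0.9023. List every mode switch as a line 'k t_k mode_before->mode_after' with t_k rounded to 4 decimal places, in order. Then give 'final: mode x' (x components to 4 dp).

Mode 0: guard c·x = 0.6783 hit at Δt = 0.4947 (t = 0.4947), x⁻ = (-0.8357, -0.3547) → reset → x⁺ = (-0.3354, -0.3122), jump to mode 1
Mode 1: flow for 0.4076 to horizon, guard not reached → x = (0.1325, -0.0655)

1 0.4947 0->1
final: 1 0.1325 -0.0655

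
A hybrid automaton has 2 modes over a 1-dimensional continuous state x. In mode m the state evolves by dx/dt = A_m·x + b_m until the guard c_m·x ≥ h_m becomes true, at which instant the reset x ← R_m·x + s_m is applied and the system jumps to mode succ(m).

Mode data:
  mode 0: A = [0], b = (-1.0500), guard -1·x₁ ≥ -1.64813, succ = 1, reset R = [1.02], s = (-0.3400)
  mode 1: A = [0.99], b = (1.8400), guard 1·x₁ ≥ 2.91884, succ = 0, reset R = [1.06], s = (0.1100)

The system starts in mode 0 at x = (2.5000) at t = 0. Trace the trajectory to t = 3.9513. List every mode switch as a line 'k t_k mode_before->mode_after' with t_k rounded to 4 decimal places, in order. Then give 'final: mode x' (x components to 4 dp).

1 0.8113 0->1
2 1.2162 1->0
3 2.6980 0->1
4 3.1029 1->0
final: 0 2.3131

Mode 0: guard c·x = -1.6481 hit at Δt = 0.8113 (t = 0.8113), x⁻ = (1.6481) → reset → x⁺ = (1.3411), jump to mode 1
Mode 1: guard c·x = 2.9188 hit at Δt = 0.4049 (t = 1.2162), x⁻ = (2.9188) → reset → x⁺ = (3.2040), jump to mode 0
Mode 0: guard c·x = -1.6481 hit at Δt = 1.4818 (t = 2.6980), x⁻ = (1.6481) → reset → x⁺ = (1.3411), jump to mode 1
Mode 1: guard c·x = 2.9188 hit at Δt = 0.4049 (t = 3.1029), x⁻ = (2.9188) → reset → x⁺ = (3.2040), jump to mode 0
Mode 0: flow for 0.8484 to horizon, guard not reached → x = (2.3131)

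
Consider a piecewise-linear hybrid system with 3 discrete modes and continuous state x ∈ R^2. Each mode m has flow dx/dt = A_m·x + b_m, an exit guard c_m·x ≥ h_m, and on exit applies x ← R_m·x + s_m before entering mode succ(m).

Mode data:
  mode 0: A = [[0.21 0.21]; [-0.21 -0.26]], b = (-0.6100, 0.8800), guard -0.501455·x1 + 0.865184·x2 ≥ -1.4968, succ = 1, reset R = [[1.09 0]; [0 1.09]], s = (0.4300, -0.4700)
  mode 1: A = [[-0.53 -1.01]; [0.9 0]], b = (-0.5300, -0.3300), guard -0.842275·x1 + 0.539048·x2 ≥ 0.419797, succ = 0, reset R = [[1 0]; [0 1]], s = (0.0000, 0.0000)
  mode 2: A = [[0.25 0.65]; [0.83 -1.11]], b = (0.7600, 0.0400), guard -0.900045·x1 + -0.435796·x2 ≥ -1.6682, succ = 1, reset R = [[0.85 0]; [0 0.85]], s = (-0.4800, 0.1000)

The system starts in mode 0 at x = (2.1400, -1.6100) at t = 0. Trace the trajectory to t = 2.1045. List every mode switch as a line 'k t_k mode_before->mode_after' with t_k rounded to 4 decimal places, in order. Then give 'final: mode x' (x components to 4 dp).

Mode 0: guard c·x = -1.4968 hit at Δt = 1.0591 (t = 1.0591), x⁻ = (1.6514, -0.7729) → reset → x⁺ = (2.2300, -1.3125), jump to mode 1
Mode 1: flow for 1.0454 to horizon, guard not reached → x = (1.2525, 0.0513)

1 1.0591 0->1
final: 1 1.2525 0.0513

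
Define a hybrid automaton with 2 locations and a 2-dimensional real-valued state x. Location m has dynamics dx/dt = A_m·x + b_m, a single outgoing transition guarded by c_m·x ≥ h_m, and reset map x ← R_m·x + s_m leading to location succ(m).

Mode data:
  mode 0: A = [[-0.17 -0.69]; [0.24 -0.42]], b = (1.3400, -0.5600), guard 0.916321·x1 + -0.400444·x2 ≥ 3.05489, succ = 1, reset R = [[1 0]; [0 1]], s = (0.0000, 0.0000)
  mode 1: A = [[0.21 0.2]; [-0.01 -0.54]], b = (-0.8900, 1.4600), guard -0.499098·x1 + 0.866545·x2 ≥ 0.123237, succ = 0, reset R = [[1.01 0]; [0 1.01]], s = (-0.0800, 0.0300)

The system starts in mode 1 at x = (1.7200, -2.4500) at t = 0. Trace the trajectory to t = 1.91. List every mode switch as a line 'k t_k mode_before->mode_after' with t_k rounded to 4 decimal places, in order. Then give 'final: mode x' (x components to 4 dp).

1 1.5061 1->0
final: 0 0.7975 0.2186

Mode 1: guard c·x = 0.1232 hit at Δt = 1.5061 (t = 1.5061), x⁻ = (0.4625, 0.4086) → reset → x⁺ = (0.3871, 0.4427), jump to mode 0
Mode 0: flow for 0.4039 to horizon, guard not reached → x = (0.7975, 0.2186)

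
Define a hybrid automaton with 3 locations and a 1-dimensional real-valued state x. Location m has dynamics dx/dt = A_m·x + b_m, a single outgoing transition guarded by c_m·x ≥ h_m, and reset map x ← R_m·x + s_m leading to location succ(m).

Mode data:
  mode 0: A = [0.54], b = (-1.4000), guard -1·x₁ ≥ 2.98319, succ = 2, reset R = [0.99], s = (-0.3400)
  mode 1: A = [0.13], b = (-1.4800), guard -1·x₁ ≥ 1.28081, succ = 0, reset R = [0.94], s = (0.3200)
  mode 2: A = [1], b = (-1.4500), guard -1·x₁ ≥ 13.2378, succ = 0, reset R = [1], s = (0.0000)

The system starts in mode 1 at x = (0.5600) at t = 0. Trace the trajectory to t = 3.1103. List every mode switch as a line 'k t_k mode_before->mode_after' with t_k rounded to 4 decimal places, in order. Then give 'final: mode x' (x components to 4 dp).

1 1.2081 1->0
2 2.0829 0->2
final: 2 -11.8020

Mode 1: guard c·x = 1.2808 hit at Δt = 1.2081 (t = 1.2081), x⁻ = (-1.2808) → reset → x⁺ = (-0.8840), jump to mode 0
Mode 0: guard c·x = 2.9832 hit at Δt = 0.8748 (t = 2.0829), x⁻ = (-2.9832) → reset → x⁺ = (-3.2934), jump to mode 2
Mode 2: flow for 1.0274 to horizon, guard not reached → x = (-11.8020)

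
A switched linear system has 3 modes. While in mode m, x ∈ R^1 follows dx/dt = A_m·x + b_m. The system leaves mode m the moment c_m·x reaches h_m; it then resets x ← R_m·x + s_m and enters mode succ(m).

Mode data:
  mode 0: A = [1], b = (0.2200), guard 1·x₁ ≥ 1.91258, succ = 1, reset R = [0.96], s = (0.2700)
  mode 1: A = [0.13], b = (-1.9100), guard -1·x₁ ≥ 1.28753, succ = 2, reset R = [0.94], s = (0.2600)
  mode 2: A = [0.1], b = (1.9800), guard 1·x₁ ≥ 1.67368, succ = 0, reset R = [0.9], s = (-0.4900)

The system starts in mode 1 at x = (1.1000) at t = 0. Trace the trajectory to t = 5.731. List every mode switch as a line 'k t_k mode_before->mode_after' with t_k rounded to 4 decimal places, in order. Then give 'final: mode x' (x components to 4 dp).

1 1.2448 1->2
2 2.5481 2->0
3 3.0933 0->1
4 4.9296 1->2
final: 2 0.6224

Mode 1: guard c·x = 1.2875 hit at Δt = 1.2448 (t = 1.2448), x⁻ = (-1.2875) → reset → x⁺ = (-0.9503), jump to mode 2
Mode 2: guard c·x = 1.6737 hit at Δt = 1.3033 (t = 2.5481), x⁻ = (1.6737) → reset → x⁺ = (1.0163), jump to mode 0
Mode 0: guard c·x = 1.9126 hit at Δt = 0.5452 (t = 3.0933), x⁻ = (1.9126) → reset → x⁺ = (2.1061), jump to mode 1
Mode 1: guard c·x = 1.2875 hit at Δt = 1.8363 (t = 4.9296), x⁻ = (-1.2875) → reset → x⁺ = (-0.9503), jump to mode 2
Mode 2: flow for 0.8014 to horizon, guard not reached → x = (0.6224)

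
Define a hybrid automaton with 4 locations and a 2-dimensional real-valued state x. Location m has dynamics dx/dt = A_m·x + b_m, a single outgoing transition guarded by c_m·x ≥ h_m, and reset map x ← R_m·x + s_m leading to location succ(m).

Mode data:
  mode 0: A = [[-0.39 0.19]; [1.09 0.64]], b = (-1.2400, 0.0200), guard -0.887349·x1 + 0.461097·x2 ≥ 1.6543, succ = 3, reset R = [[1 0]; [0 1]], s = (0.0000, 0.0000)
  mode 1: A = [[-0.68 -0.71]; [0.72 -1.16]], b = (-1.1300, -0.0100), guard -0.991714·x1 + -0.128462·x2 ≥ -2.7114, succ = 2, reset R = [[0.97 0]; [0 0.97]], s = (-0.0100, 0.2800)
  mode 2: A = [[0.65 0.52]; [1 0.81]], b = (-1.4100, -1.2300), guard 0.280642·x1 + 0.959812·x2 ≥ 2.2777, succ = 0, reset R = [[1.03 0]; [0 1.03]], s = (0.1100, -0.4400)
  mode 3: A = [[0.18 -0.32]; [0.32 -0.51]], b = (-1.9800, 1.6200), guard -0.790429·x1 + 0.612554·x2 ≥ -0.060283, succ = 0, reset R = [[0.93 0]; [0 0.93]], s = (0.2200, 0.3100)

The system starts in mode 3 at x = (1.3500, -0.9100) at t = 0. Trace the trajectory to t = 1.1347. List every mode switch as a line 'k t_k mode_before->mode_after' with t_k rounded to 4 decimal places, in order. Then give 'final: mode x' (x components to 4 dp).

1 0.5973 3->0
final: 0 -0.1150 0.9834

Mode 3: guard c·x = -0.0603 hit at Δt = 0.5973 (t = 0.5973), x⁻ = (0.3088, 0.3001) → reset → x⁺ = (0.5072, 0.5891), jump to mode 0
Mode 0: flow for 0.5374 to horizon, guard not reached → x = (-0.1150, 0.9834)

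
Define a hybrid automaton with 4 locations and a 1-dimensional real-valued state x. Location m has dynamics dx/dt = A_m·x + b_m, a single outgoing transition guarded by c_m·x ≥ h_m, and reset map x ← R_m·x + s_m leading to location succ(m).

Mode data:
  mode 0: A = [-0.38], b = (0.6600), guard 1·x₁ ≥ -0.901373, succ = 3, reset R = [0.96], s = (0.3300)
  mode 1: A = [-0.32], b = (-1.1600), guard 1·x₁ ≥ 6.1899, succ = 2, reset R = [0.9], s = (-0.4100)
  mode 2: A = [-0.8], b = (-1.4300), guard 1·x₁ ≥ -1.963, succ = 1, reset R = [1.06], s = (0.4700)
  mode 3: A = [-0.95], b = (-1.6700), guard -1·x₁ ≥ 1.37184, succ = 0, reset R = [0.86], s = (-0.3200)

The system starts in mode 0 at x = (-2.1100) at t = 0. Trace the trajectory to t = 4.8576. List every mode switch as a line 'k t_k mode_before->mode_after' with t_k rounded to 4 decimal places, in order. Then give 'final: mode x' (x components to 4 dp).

Mode 0: guard c·x = -0.9014 hit at Δt = 0.9925 (t = 0.9925), x⁻ = (-0.9014) → reset → x⁺ = (-0.5353), jump to mode 3
Mode 3: guard c·x = 1.3718 hit at Δt = 1.2134 (t = 2.2059), x⁻ = (-1.3718) → reset → x⁺ = (-1.4998), jump to mode 0
Mode 0: guard c·x = -0.9014 hit at Δt = 0.5380 (t = 2.7439), x⁻ = (-0.9014) → reset → x⁺ = (-0.5353), jump to mode 3
Mode 3: guard c·x = 1.3718 hit at Δt = 1.2134 (t = 3.9573), x⁻ = (-1.3718) → reset → x⁺ = (-1.4998), jump to mode 0
Mode 0: guard c·x = -0.9014 hit at Δt = 0.5380 (t = 4.4953), x⁻ = (-0.9014) → reset → x⁺ = (-0.5353), jump to mode 3
Mode 3: flow for 0.3623 to horizon, guard not reached → x = (-0.8914)

1 0.9925 0->3
2 2.2059 3->0
3 2.7439 0->3
4 3.9573 3->0
5 4.4953 0->3
final: 3 -0.8914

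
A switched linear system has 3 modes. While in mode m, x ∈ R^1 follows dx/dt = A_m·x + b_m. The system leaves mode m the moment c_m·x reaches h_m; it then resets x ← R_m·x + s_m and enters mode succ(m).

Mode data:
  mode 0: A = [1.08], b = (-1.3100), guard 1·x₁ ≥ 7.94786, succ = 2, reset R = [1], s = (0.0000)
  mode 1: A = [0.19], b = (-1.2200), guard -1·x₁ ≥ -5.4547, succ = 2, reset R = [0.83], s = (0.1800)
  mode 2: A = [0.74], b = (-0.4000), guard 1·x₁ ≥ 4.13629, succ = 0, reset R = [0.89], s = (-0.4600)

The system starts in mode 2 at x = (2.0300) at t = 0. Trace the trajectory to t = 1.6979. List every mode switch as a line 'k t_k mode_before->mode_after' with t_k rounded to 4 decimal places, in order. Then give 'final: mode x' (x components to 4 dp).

1 1.1910 2->0
final: 0 4.6851

Mode 2: guard c·x = 4.1363 hit at Δt = 1.1910 (t = 1.1910), x⁻ = (4.1363) → reset → x⁺ = (3.2213), jump to mode 0
Mode 0: flow for 0.5069 to horizon, guard not reached → x = (4.6851)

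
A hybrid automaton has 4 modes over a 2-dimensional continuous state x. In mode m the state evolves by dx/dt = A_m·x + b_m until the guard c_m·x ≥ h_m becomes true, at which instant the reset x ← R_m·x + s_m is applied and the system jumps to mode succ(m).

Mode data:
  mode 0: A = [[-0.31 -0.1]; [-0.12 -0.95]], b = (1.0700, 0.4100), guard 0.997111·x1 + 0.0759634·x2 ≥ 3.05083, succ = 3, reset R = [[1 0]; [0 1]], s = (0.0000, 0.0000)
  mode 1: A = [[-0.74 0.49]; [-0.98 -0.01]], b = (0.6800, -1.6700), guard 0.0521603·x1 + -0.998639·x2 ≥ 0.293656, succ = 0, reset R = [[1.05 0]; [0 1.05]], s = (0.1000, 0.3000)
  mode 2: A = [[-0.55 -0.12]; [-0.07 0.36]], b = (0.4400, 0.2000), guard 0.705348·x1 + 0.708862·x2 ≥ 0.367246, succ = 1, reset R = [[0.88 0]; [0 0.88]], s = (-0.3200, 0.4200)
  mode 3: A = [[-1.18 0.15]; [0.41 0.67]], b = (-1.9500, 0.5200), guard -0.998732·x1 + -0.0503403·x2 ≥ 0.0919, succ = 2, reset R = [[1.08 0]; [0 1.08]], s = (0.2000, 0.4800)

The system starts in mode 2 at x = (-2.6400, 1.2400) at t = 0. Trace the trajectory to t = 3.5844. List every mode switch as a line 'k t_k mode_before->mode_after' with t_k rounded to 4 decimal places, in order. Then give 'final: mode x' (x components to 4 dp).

Mode 2: guard c·x = 0.3672 hit at Δt = 0.8380 (t = 0.8380), x⁻ = (-1.5020, 2.0126) → reset → x⁺ = (-1.6417, 2.1911), jump to mode 1
Mode 1: guard c·x = 0.2937 hit at Δt = 1.5942 (t = 2.4322), x⁻ = (0.5862, -0.2634) → reset → x⁺ = (0.7156, 0.0234), jump to mode 0
Mode 0: flow for 1.1522 to horizon, guard not reached → x = (1.5241, 0.1927)

1 0.8380 2->1
2 2.4322 1->0
final: 0 1.5241 0.1927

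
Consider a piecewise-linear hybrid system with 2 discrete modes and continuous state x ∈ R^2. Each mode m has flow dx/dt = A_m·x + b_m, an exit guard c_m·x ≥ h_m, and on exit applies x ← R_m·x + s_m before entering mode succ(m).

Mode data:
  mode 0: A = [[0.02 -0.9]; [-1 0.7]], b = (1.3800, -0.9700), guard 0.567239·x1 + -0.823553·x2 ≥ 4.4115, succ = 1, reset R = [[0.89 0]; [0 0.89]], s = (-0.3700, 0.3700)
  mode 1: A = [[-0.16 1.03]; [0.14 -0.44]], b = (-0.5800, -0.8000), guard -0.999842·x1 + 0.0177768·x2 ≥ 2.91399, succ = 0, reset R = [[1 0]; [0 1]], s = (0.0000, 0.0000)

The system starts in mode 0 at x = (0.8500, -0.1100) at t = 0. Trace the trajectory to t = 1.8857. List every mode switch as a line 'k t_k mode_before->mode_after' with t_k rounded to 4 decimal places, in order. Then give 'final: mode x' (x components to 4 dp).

Mode 0: guard c·x = 4.4115 hit at Δt = 0.8445 (t = 0.8445), x⁻ = (3.0842, -3.2324) → reset → x⁺ = (2.3749, -2.5068), jump to mode 1
Mode 1: flow for 1.0412 to horizon, guard not reached → x = (-0.8089, -2.1847)

1 0.8445 0->1
final: 1 -0.8089 -2.1847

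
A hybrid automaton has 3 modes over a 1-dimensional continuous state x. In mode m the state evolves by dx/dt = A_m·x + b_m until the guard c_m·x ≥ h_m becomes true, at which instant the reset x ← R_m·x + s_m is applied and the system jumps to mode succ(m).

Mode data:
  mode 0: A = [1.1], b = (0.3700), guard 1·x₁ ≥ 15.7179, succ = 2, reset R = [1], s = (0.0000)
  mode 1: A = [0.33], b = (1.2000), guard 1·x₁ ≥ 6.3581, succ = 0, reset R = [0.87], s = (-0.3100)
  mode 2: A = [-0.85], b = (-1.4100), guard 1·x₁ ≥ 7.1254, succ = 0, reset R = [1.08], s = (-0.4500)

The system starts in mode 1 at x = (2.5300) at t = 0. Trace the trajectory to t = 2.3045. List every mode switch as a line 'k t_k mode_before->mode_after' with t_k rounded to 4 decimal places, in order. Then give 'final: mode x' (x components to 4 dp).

Mode 1: guard c·x = 6.3581 hit at Δt = 1.4634 (t = 1.4634), x⁻ = (6.3581) → reset → x⁺ = (5.2215), jump to mode 0
Mode 0: flow for 0.8411 to horizon, guard not reached → x = (13.6829)

1 1.4634 1->0
final: 0 13.6829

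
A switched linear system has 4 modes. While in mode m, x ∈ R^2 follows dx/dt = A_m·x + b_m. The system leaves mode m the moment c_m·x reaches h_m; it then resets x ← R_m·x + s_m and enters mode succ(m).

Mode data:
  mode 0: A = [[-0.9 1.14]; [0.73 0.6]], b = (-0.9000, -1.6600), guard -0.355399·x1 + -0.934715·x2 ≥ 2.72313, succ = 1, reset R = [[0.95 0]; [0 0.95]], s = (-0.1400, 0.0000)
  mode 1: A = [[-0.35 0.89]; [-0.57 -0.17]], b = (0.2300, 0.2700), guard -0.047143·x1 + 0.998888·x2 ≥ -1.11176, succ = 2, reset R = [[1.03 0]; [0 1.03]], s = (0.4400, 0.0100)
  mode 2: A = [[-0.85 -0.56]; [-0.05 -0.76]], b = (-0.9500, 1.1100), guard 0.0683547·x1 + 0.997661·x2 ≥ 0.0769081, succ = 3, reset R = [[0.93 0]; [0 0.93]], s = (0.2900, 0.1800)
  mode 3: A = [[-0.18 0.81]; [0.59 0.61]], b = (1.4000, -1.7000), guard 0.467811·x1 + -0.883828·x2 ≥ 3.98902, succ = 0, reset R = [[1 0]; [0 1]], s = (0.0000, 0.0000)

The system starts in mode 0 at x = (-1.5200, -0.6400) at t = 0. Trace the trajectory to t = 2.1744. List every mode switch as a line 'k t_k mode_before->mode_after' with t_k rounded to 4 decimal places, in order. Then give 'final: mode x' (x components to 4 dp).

1 0.4170 0->1
2 0.9050 1->2
3 1.8272 2->3
final: 3 -0.4107 -0.3936

Mode 0: guard c·x = 2.7231 hit at Δt = 0.4170 (t = 0.4170), x⁻ = (-1.9192, -2.1836) → reset → x⁺ = (-1.9632, -2.0744), jump to mode 1
Mode 1: guard c·x = -1.1118 hit at Δt = 0.4880 (t = 0.9050), x⁻ = (-2.2038, -1.2170) → reset → x⁺ = (-1.8300, -1.2435), jump to mode 2
Mode 2: guard c·x = 0.0769 hit at Δt = 0.9222 (t = 1.8272), x⁻ = (-1.3122, 0.1670) → reset → x⁺ = (-0.9303, 0.3353), jump to mode 3
Mode 3: flow for 0.3472 to horizon, guard not reached → x = (-0.4107, -0.3936)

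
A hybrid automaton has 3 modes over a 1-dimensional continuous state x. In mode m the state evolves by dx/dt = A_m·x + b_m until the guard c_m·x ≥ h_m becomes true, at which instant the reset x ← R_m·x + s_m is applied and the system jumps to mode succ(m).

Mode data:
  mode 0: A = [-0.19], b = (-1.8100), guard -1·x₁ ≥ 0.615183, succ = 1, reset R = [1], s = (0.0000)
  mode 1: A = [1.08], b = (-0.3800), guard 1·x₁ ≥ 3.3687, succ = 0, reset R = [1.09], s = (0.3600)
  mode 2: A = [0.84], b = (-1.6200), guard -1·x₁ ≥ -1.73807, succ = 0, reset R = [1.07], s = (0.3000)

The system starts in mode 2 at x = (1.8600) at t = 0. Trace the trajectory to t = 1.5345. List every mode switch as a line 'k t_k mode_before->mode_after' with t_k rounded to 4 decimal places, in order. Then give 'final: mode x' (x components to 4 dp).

1 1.2164 2->0
final: 0 1.4744

Mode 2: guard c·x = -1.7381 hit at Δt = 1.2164 (t = 1.2164), x⁻ = (1.7381) → reset → x⁺ = (2.1597), jump to mode 0
Mode 0: flow for 0.3181 to horizon, guard not reached → x = (1.4744)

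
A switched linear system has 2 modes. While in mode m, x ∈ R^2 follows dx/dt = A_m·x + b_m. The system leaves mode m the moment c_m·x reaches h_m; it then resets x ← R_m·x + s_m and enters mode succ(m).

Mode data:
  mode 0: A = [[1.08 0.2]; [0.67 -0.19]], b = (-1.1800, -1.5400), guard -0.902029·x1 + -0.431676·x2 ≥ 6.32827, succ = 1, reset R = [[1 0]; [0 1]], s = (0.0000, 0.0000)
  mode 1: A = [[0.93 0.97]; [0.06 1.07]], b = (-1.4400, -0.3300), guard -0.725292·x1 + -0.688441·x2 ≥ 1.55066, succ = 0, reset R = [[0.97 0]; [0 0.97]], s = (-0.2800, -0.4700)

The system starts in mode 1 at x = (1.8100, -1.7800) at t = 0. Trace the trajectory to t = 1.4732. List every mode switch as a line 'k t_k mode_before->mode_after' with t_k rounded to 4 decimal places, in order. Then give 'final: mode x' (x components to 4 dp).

1 0.4448 1->0
final: 0 -2.3997 -4.6999

Mode 1: guard c·x = 1.5507 hit at Δt = 0.4448 (t = 0.4448), x⁻ = (0.7149, -3.0056) → reset → x⁺ = (0.4134, -3.3854), jump to mode 0
Mode 0: flow for 1.0284 to horizon, guard not reached → x = (-2.3997, -4.6999)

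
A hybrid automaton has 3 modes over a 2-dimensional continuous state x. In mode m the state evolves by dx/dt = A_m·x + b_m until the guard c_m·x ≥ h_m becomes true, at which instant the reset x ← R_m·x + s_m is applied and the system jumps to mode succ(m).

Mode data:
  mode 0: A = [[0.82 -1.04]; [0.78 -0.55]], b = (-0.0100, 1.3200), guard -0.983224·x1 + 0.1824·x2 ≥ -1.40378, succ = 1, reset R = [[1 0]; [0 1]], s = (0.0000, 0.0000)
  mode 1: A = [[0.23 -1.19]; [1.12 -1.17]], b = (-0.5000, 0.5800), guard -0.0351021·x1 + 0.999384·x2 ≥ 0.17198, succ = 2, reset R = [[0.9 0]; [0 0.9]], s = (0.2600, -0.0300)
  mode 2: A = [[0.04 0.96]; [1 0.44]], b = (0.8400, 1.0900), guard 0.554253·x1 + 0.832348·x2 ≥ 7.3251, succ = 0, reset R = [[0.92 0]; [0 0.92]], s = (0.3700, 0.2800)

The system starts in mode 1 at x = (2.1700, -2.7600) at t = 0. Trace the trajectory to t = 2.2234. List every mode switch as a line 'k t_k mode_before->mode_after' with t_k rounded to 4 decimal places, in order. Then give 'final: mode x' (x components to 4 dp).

Mode 1: guard c·x = 0.1720 hit at Δt = 0.6079 (t = 0.6079), x⁻ = (3.0583, 0.2795) → reset → x⁺ = (3.0125, 0.2216), jump to mode 2
Mode 2: guard c·x = 7.3251 hit at Δt = 0.7943 (t = 1.4022), x⁻ = (5.5925, 5.0765) → reset → x⁺ = (5.5151, 4.9504), jump to mode 0
Mode 0: flow for 0.8212 to horizon, guard not reached → x = (3.7553, 6.4858)

1 0.6079 1->2
2 1.4022 2->0
final: 0 3.7553 6.4858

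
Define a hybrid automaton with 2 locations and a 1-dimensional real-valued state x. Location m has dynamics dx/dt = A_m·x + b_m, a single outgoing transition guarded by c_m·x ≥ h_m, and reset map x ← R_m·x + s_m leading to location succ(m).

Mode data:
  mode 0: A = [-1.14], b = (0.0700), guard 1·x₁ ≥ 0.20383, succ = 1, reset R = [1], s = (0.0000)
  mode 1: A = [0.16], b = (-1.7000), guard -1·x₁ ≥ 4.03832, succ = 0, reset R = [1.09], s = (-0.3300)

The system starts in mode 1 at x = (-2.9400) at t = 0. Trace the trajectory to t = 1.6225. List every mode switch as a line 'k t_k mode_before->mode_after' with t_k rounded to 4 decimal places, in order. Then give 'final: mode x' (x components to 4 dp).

Mode 1: guard c·x = 4.0383 hit at Δt = 0.4866 (t = 0.4866), x⁻ = (-4.0383) → reset → x⁺ = (-4.7318), jump to mode 0
Mode 0: flow for 1.1359 to horizon, guard not reached → x = (-1.2515)

1 0.4866 1->0
final: 0 -1.2515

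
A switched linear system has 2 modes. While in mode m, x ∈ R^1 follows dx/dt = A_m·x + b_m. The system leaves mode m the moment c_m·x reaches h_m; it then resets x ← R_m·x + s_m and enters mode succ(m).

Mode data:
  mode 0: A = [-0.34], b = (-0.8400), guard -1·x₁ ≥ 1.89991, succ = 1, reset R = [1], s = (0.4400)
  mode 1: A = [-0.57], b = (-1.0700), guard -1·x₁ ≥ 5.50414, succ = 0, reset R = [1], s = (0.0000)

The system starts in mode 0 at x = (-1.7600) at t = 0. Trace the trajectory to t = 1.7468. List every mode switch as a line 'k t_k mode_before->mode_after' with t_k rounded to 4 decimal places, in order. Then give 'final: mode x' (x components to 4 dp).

Mode 0: guard c·x = 1.8999 hit at Δt = 0.6449 (t = 0.6449), x⁻ = (-1.8999) → reset → x⁺ = (-1.4599), jump to mode 1
Mode 1: flow for 1.1019 to horizon, guard not reached → x = (-1.6545)

1 0.6449 0->1
final: 1 -1.6545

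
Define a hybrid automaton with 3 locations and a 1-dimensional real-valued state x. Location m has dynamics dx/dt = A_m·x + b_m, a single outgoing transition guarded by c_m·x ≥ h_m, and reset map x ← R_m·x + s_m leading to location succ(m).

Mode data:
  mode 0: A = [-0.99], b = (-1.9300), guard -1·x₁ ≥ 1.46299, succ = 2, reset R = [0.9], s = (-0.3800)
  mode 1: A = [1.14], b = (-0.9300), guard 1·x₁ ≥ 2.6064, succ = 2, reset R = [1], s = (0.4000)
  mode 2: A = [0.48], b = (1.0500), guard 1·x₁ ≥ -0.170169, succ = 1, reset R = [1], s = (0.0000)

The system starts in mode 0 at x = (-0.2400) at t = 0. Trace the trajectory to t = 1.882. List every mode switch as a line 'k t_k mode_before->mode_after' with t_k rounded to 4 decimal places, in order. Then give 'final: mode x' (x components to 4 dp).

Mode 0: guard c·x = 1.4630 hit at Δt = 1.2694 (t = 1.2694), x⁻ = (-1.4630) → reset → x⁺ = (-1.6967), jump to mode 2
Mode 2: flow for 0.6126 to horizon, guard not reached → x = (-1.5289)

1 1.2694 0->2
final: 2 -1.5289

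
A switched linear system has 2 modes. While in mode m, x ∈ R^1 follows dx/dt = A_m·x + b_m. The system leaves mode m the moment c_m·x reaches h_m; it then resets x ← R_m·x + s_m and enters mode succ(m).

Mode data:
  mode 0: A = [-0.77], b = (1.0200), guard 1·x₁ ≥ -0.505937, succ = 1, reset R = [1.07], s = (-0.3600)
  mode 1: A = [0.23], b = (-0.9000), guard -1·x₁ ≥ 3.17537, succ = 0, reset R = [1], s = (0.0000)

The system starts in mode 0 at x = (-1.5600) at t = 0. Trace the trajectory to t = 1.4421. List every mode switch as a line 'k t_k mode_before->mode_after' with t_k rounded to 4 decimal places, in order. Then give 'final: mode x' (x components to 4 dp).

1 0.5906 0->1
final: 1 -1.9429

Mode 0: guard c·x = -0.5059 hit at Δt = 0.5906 (t = 0.5906), x⁻ = (-0.5059) → reset → x⁺ = (-0.9014), jump to mode 1
Mode 1: flow for 0.8515 to horizon, guard not reached → x = (-1.9429)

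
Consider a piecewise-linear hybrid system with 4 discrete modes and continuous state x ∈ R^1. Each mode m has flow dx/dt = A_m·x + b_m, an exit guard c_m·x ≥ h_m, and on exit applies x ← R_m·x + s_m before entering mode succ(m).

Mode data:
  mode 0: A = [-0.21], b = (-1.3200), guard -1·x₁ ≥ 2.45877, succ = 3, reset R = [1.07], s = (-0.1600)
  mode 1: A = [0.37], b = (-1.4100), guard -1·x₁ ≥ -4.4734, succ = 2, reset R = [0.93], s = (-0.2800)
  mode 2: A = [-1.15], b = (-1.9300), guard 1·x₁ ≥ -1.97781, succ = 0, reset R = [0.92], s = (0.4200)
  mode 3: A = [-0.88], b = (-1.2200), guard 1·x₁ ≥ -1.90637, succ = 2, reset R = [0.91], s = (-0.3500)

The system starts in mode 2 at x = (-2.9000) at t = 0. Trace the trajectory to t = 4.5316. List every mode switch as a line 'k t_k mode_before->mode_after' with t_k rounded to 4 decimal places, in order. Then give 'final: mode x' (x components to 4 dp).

1 1.2224 2->0
2 2.3859 0->3
3 3.5150 3->2
4 3.7805 2->0
final: 0 -2.1125

Mode 2: guard c·x = -1.9778 hit at Δt = 1.2224 (t = 1.2224), x⁻ = (-1.9778) → reset → x⁺ = (-1.3996), jump to mode 0
Mode 0: guard c·x = 2.4588 hit at Δt = 1.1635 (t = 2.3859), x⁻ = (-2.4588) → reset → x⁺ = (-2.7909), jump to mode 3
Mode 3: guard c·x = -1.9064 hit at Δt = 1.1291 (t = 3.5150), x⁻ = (-1.9064) → reset → x⁺ = (-2.0848), jump to mode 2
Mode 2: guard c·x = -1.9778 hit at Δt = 0.2656 (t = 3.7805), x⁻ = (-1.9778) → reset → x⁺ = (-1.3996), jump to mode 0
Mode 0: flow for 0.7511 to horizon, guard not reached → x = (-2.1125)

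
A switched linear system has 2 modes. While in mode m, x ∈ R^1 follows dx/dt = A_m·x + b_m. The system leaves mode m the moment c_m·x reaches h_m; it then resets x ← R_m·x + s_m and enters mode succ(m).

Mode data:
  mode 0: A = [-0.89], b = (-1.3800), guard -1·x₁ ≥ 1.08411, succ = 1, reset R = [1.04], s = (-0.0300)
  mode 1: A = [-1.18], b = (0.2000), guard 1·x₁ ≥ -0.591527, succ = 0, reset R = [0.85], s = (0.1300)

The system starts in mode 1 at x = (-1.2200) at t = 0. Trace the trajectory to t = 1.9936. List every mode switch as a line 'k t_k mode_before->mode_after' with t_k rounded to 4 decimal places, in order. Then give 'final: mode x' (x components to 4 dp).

Mode 1: guard c·x = -0.5915 hit at Δt = 0.5102 (t = 0.5102), x⁻ = (-0.5915) → reset → x⁺ = (-0.3728), jump to mode 0
Mode 0: guard c·x = 1.0841 hit at Δt = 1.0407 (t = 1.5509), x⁻ = (-1.0841) → reset → x⁺ = (-1.1575), jump to mode 1
Mode 1: flow for 0.4427 to horizon, guard not reached → x = (-0.6175)

1 0.5102 1->0
2 1.5509 0->1
final: 1 -0.6175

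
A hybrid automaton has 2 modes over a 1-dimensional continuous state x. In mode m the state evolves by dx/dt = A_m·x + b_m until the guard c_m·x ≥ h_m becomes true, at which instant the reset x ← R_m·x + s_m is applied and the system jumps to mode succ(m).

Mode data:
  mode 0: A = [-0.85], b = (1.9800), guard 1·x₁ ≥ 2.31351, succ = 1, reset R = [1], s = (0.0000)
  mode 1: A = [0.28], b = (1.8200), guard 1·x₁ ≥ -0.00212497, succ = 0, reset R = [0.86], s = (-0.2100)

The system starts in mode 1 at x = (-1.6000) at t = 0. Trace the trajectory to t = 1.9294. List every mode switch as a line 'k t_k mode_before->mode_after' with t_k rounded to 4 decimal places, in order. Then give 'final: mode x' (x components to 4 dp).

Mode 1: guard c·x = -0.0021 hit at Δt = 1.0080 (t = 1.0080), x⁻ = (-0.0021) → reset → x⁺ = (-0.2118), jump to mode 0
Mode 0: flow for 0.9214 to horizon, guard not reached → x = (1.1682)

1 1.0080 1->0
final: 0 1.1682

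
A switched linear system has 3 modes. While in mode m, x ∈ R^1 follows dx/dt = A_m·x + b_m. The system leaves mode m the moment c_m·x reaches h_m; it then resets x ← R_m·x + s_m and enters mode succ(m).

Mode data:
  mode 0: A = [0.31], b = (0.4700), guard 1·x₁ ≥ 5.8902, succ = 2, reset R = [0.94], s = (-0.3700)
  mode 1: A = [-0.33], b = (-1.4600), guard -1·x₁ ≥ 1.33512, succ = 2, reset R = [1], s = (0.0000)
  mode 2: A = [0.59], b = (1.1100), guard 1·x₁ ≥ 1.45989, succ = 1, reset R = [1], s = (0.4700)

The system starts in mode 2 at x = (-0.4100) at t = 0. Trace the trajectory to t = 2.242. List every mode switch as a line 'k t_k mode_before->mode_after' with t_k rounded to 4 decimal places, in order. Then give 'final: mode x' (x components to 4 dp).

Mode 2: guard c·x = 1.4599 hit at Δt = 1.3901 (t = 1.3901), x⁻ = (1.4599) → reset → x⁺ = (1.9299), jump to mode 1
Mode 1: flow for 0.8519 to horizon, guard not reached → x = (0.3727)

1 1.3901 2->1
final: 1 0.3727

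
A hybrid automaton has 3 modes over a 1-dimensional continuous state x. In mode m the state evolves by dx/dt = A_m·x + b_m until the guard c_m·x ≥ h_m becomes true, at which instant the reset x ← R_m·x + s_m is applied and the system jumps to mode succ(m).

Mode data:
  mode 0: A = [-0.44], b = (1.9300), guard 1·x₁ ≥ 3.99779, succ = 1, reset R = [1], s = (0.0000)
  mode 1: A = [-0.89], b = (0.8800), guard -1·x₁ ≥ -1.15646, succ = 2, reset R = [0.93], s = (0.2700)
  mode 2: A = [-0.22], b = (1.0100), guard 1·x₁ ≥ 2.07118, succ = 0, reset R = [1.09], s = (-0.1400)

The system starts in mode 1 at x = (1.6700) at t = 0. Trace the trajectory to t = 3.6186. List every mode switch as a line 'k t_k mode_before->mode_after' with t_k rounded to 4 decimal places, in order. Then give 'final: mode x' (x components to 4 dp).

Mode 1: guard c·x = -1.1565 hit at Δt = 1.5750 (t = 1.5750), x⁻ = (1.1565) → reset → x⁺ = (1.3455), jump to mode 2
Mode 2: guard c·x = 2.0712 hit at Δt = 1.1504 (t = 2.7254), x⁻ = (2.0712) → reset → x⁺ = (2.1176), jump to mode 0
Mode 0: flow for 0.8932 to horizon, guard not reached → x = (2.8549)

1 1.5750 1->2
2 2.7254 2->0
final: 0 2.8549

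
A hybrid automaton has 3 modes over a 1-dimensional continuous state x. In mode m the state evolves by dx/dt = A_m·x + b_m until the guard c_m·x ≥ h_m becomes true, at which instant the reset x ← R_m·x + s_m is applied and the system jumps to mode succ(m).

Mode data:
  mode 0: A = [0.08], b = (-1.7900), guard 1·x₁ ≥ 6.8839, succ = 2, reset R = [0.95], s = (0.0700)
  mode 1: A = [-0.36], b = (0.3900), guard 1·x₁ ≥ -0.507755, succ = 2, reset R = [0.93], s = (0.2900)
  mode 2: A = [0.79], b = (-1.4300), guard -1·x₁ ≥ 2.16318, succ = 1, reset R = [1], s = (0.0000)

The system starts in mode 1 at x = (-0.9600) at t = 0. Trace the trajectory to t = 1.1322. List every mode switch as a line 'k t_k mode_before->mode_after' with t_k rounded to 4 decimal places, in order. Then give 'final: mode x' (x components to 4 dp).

1 0.6949 1->2
final: 2 -1.0043

Mode 1: guard c·x = -0.5078 hit at Δt = 0.6949 (t = 0.6949), x⁻ = (-0.5078) → reset → x⁺ = (-0.1822), jump to mode 2
Mode 2: flow for 0.4373 to horizon, guard not reached → x = (-1.0043)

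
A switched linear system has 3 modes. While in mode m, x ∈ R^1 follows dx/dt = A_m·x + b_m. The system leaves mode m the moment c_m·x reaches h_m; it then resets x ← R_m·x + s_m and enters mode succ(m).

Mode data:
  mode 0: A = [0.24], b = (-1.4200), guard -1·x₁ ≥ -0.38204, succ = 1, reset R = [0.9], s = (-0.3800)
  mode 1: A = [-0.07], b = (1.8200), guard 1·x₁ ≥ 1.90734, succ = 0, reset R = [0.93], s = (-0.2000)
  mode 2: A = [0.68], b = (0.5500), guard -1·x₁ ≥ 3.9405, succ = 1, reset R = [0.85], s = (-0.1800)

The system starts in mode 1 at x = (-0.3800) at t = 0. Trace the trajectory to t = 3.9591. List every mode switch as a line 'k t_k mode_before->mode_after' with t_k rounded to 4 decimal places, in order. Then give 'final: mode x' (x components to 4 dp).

Mode 1: guard c·x = 1.9073 hit at Δt = 1.2957 (t = 1.2957), x⁻ = (1.9073) → reset → x⁺ = (1.5738), jump to mode 0
Mode 0: guard c·x = -0.3820 hit at Δt = 1.0104 (t = 2.3061), x⁻ = (0.3820) → reset → x⁺ = (-0.0362), jump to mode 1
Mode 1: guard c·x = 1.9073 hit at Δt = 1.1083 (t = 3.4144), x⁻ = (1.9073) → reset → x⁺ = (1.5738), jump to mode 0
Mode 0: flow for 0.5447 to horizon, guard not reached → x = (0.9673)

1 1.2957 1->0
2 2.3061 0->1
3 3.4144 1->0
final: 0 0.9673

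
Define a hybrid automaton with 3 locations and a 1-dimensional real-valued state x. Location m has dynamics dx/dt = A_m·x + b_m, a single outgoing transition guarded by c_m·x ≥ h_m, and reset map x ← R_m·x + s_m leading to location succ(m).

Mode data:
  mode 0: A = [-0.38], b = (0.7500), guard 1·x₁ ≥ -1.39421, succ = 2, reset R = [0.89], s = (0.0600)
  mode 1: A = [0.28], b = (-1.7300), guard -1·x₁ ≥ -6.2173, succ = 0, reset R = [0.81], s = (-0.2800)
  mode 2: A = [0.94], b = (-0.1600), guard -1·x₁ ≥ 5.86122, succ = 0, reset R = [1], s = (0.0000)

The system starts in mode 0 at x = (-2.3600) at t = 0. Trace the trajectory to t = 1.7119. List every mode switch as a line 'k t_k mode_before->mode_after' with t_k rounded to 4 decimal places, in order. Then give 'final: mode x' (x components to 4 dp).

1 0.6635 0->2
final: 2 -3.4495

Mode 0: guard c·x = -1.3942 hit at Δt = 0.6635 (t = 0.6635), x⁻ = (-1.3942) → reset → x⁺ = (-1.1808), jump to mode 2
Mode 2: flow for 1.0484 to horizon, guard not reached → x = (-3.4495)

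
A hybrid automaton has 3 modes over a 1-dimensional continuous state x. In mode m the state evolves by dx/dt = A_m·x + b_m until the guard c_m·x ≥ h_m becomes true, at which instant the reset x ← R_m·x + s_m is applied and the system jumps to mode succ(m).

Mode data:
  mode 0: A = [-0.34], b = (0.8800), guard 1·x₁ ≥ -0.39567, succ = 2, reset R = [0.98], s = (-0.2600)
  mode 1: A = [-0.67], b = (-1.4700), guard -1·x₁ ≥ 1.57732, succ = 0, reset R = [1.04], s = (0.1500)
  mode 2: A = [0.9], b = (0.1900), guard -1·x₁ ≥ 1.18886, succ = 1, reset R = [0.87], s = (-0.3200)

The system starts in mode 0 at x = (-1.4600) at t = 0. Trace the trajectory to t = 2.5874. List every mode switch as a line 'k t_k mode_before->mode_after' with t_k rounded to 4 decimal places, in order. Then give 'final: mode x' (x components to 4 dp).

Mode 0: guard c·x = -0.3957 hit at Δt = 0.8972 (t = 0.8972), x⁻ = (-0.3957) → reset → x⁺ = (-0.6478), jump to mode 2
Mode 2: guard c·x = 1.1889 hit at Δt = 0.8957 (t = 1.7929), x⁻ = (-1.1889) → reset → x⁺ = (-1.3543), jump to mode 1
Mode 1: guard c·x = 1.5773 hit at Δt = 0.4607 (t = 2.2536), x⁻ = (-1.5773) → reset → x⁺ = (-1.4904), jump to mode 0
Mode 0: flow for 0.3338 to horizon, guard not reached → x = (-1.0528)

1 0.8972 0->2
2 1.7929 2->1
3 2.2536 1->0
final: 0 -1.0528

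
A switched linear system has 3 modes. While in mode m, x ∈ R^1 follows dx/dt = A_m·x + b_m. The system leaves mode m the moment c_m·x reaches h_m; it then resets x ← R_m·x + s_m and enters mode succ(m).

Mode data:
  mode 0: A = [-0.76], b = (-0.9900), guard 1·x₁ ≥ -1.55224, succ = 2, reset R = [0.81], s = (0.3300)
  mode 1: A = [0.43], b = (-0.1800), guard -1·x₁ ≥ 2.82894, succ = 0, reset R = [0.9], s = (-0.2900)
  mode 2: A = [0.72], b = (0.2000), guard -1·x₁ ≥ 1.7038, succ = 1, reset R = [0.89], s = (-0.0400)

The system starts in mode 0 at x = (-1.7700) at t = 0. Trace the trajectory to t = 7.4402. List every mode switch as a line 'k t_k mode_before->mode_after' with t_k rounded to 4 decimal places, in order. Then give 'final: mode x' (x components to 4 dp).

1 0.8253 0->2
2 1.9175 2->1
3 3.0741 1->0
4 5.4627 0->2
5 6.5549 2->1
final: 1 -2.4713

Mode 0: guard c·x = -1.5522 hit at Δt = 0.8253 (t = 0.8253), x⁻ = (-1.5522) → reset → x⁺ = (-0.9273), jump to mode 2
Mode 2: guard c·x = 1.7038 hit at Δt = 1.0922 (t = 1.9175), x⁻ = (-1.7038) → reset → x⁺ = (-1.5564), jump to mode 1
Mode 1: guard c·x = 2.8289 hit at Δt = 1.1566 (t = 3.0741), x⁻ = (-2.8289) → reset → x⁺ = (-2.8360), jump to mode 0
Mode 0: guard c·x = -1.5522 hit at Δt = 2.3886 (t = 5.4627), x⁻ = (-1.5522) → reset → x⁺ = (-0.9273), jump to mode 2
Mode 2: guard c·x = 1.7038 hit at Δt = 1.0922 (t = 6.5549), x⁻ = (-1.7038) → reset → x⁺ = (-1.5564), jump to mode 1
Mode 1: flow for 0.8853 to horizon, guard not reached → x = (-2.4713)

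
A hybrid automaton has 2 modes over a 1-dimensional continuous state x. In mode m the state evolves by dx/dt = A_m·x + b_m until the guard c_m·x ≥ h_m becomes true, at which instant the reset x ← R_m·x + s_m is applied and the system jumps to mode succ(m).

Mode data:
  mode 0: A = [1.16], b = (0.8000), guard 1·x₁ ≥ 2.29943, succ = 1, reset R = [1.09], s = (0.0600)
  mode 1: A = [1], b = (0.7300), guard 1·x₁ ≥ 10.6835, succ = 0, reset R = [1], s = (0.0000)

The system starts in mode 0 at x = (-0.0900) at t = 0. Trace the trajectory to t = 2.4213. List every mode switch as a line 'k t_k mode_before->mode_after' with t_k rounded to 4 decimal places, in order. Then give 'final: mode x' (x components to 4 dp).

Mode 0: guard c·x = 2.2994 hit at Δt = 1.3848 (t = 1.3848), x⁻ = (2.2994) → reset → x⁺ = (2.5664), jump to mode 1
Mode 1: flow for 1.0365 to horizon, guard not reached → x = (8.5636)

1 1.3848 0->1
final: 1 8.5636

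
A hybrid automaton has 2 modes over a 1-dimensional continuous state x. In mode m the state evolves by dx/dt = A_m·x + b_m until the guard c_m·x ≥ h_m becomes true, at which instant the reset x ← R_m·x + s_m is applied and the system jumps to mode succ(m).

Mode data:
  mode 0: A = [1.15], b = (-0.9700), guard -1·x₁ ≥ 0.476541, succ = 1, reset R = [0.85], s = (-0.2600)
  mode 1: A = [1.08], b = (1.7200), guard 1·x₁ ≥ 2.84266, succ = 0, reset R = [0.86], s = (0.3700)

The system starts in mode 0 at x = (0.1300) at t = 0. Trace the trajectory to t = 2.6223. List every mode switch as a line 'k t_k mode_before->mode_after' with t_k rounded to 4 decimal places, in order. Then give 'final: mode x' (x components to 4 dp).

1 0.5350 0->1
2 1.9839 1->0
final: 0 4.9510

Mode 0: guard c·x = 0.4765 hit at Δt = 0.5350 (t = 0.5350), x⁻ = (-0.4765) → reset → x⁺ = (-0.6651), jump to mode 1
Mode 1: guard c·x = 2.8427 hit at Δt = 1.4489 (t = 1.9839), x⁻ = (2.8427) → reset → x⁺ = (2.8147), jump to mode 0
Mode 0: flow for 0.6384 to horizon, guard not reached → x = (4.9510)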